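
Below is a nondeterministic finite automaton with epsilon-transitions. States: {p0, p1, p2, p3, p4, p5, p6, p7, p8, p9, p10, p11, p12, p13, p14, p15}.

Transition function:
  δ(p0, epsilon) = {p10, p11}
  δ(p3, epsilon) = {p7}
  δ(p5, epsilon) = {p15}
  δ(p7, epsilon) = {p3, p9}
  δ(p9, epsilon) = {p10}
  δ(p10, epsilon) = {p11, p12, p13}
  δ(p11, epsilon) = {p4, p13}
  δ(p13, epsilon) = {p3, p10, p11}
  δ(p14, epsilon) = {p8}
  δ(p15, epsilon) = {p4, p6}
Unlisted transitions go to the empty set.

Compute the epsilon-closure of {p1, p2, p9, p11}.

{p1, p2, p3, p4, p7, p9, p10, p11, p12, p13}

Start with {p1, p2, p9, p11}.
From p9 via epsilon: add p10.
From p11 via epsilon: add p4, p13.
From p10 via epsilon: add p12.
From p13 via epsilon: add p3.
From p3 via epsilon: add p7.
No new states can be added; the closed set is {p1, p2, p3, p4, p7, p9, p10, p11, p12, p13}.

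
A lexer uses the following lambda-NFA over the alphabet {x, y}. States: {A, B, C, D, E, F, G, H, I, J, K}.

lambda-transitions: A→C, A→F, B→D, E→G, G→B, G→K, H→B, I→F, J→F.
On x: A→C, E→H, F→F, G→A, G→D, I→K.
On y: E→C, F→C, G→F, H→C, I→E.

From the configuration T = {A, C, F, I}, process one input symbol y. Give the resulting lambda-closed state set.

F on y → {C}.
I on y → {E}.
No y-transition from A, C.
Union after reading y: {C, E}.
Now take the lambda-closure:
From E via lambda: add G.
From G via lambda: add B, K.
From B via lambda: add D.
No new states can be added; the closed set is {B, C, D, E, G, K}.

{B, C, D, E, G, K}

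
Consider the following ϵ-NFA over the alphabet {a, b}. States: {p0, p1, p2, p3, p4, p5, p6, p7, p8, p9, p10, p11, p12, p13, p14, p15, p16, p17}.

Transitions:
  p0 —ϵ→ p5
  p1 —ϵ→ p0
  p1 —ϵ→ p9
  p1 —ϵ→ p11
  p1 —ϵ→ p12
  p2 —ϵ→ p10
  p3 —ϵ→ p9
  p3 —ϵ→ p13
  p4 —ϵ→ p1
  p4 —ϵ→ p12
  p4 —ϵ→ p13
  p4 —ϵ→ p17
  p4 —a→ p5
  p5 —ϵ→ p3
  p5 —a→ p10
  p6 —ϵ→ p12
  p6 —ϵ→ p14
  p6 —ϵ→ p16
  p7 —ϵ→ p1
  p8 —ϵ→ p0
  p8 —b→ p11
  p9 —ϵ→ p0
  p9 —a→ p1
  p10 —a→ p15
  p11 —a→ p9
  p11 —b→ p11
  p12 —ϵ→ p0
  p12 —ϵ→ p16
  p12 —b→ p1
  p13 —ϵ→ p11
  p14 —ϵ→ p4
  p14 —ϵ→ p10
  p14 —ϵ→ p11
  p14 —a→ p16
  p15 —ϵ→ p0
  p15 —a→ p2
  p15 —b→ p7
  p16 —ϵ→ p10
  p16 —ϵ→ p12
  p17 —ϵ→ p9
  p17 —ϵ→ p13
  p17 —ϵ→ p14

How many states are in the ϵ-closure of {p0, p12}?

Start with {p0, p12}.
From p0 via ϵ: add p5.
From p12 via ϵ: add p16.
From p5 via ϵ: add p3.
From p16 via ϵ: add p10.
From p3 via ϵ: add p9, p13.
From p13 via ϵ: add p11.
ϵ-closure = {p0, p3, p5, p9, p10, p11, p12, p13, p16}, which has 9 states.

9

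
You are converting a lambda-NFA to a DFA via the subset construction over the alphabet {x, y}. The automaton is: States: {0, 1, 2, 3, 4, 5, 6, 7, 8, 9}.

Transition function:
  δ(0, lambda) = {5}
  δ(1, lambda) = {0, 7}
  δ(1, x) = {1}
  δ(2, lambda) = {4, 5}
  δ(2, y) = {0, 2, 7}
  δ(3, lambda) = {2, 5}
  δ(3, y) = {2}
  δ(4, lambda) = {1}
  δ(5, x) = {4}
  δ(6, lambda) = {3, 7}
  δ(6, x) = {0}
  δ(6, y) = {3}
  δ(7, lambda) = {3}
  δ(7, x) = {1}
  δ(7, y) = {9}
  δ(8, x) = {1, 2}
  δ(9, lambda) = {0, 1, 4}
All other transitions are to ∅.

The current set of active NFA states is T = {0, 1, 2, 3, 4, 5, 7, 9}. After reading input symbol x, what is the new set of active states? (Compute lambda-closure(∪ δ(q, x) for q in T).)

1 on x → {1}.
5 on x → {4}.
7 on x → {1}.
No x-transition from 0, 2, 3, 4, 9.
Union after reading x: {1, 4}.
Now take the lambda-closure:
From 1 via lambda: add 0, 7.
From 0 via lambda: add 5.
From 7 via lambda: add 3.
From 3 via lambda: add 2.
No new states can be added; the closed set is {0, 1, 2, 3, 4, 5, 7}.

{0, 1, 2, 3, 4, 5, 7}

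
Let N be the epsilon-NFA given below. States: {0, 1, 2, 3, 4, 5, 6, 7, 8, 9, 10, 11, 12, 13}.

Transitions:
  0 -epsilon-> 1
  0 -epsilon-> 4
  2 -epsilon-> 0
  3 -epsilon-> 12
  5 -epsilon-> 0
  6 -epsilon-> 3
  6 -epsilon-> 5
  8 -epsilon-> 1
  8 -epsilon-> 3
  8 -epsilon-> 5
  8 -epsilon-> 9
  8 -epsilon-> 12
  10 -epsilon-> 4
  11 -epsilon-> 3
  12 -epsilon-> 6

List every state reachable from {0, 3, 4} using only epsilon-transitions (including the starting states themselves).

Start with {0, 3, 4}.
From 0 via epsilon: add 1.
From 3 via epsilon: add 12.
From 12 via epsilon: add 6.
From 6 via epsilon: add 5.
No new states can be added; the closed set is {0, 1, 3, 4, 5, 6, 12}.

{0, 1, 3, 4, 5, 6, 12}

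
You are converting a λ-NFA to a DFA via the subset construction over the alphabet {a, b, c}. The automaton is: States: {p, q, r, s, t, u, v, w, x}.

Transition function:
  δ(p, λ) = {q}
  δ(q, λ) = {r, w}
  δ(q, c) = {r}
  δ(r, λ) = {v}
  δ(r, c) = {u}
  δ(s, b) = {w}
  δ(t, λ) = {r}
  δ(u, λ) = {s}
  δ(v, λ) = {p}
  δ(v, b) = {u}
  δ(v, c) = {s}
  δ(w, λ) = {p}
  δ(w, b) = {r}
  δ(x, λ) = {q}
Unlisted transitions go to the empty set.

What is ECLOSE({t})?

{p, q, r, t, v, w}

Start with {t}.
From t via λ: add r.
From r via λ: add v.
From v via λ: add p.
From p via λ: add q.
From q via λ: add w.
No new states can be added; the closed set is {p, q, r, t, v, w}.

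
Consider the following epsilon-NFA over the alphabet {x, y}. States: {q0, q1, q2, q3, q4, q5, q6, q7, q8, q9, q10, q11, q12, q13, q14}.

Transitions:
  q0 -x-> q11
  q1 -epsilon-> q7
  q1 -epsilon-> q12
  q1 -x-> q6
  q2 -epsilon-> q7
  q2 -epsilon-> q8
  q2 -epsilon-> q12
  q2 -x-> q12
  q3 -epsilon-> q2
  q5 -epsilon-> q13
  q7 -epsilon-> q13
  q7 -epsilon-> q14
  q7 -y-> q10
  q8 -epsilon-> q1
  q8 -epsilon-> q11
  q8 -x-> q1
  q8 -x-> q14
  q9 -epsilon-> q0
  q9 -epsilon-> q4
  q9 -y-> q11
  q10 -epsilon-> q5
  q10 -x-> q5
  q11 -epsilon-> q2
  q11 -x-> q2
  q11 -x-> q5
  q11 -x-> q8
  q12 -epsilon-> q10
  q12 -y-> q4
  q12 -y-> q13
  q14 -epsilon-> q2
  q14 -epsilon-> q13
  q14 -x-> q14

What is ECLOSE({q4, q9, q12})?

{q0, q4, q5, q9, q10, q12, q13}

Start with {q4, q9, q12}.
From q9 via epsilon: add q0.
From q12 via epsilon: add q10.
From q10 via epsilon: add q5.
From q5 via epsilon: add q13.
No new states can be added; the closed set is {q0, q4, q5, q9, q10, q12, q13}.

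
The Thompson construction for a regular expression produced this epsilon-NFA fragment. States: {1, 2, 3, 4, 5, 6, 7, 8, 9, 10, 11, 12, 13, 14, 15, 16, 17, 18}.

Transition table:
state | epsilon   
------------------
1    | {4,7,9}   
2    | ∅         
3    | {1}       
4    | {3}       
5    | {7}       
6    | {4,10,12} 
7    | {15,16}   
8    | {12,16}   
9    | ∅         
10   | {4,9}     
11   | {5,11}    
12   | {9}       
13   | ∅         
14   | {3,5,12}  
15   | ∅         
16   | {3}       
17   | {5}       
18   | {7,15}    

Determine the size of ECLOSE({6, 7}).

Start with {6, 7}.
From 6 via epsilon: add 4, 10, 12.
From 7 via epsilon: add 15, 16.
From 4 via epsilon: add 3.
From 10 via epsilon: add 9.
From 3 via epsilon: add 1.
epsilon-closure = {1, 3, 4, 6, 7, 9, 10, 12, 15, 16}, which has 10 states.

10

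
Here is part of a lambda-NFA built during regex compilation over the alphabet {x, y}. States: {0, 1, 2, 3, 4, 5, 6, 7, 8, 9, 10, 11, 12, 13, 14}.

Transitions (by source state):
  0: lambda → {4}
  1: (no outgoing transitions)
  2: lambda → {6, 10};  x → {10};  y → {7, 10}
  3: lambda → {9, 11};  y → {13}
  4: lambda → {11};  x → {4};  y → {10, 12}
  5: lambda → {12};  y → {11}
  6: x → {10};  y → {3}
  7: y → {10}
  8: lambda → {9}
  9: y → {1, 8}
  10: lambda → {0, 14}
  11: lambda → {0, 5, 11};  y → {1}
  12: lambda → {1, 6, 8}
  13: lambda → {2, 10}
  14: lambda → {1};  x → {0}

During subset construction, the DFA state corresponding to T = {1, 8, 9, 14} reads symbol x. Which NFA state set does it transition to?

14 on x → {0}.
No x-transition from 1, 8, 9.
Union after reading x: {0}.
Now take the lambda-closure:
From 0 via lambda: add 4.
From 4 via lambda: add 11.
From 11 via lambda: add 5.
From 5 via lambda: add 12.
From 12 via lambda: add 1, 6, 8.
From 8 via lambda: add 9.
No new states can be added; the closed set is {0, 1, 4, 5, 6, 8, 9, 11, 12}.

{0, 1, 4, 5, 6, 8, 9, 11, 12}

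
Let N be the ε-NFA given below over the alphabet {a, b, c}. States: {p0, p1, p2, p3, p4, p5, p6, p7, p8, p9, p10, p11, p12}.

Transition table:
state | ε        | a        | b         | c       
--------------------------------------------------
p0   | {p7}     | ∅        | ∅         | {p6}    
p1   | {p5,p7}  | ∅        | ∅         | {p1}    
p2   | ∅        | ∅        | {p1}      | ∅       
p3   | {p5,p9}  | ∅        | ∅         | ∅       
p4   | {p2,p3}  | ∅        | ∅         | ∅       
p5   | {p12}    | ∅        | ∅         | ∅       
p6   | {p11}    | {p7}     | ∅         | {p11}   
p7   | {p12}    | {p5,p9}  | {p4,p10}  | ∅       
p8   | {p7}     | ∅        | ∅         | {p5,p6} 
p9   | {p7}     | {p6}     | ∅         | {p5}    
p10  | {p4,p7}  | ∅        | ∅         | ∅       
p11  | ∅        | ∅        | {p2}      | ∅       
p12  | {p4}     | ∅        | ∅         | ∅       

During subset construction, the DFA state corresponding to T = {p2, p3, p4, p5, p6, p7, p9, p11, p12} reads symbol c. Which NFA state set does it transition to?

{p2, p3, p4, p5, p7, p9, p11, p12}

p6 on c → {p11}.
p9 on c → {p5}.
No c-transition from p2, p3, p4, p5, p7, p11, p12.
Union after reading c: {p5, p11}.
Now take the ε-closure:
From p5 via ε: add p12.
From p12 via ε: add p4.
From p4 via ε: add p2, p3.
From p3 via ε: add p9.
From p9 via ε: add p7.
No new states can be added; the closed set is {p2, p3, p4, p5, p7, p9, p11, p12}.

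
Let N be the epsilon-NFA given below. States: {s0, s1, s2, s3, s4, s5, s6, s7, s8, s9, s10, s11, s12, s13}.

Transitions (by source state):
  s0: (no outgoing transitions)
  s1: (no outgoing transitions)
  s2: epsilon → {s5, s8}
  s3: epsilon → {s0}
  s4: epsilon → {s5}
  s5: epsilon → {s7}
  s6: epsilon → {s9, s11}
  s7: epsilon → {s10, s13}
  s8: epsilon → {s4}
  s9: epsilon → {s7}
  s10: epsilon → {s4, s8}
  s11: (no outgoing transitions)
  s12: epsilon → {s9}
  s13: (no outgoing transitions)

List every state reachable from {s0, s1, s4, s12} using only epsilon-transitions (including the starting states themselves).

{s0, s1, s4, s5, s7, s8, s9, s10, s12, s13}

Start with {s0, s1, s4, s12}.
From s4 via epsilon: add s5.
From s12 via epsilon: add s9.
From s5 via epsilon: add s7.
From s7 via epsilon: add s10, s13.
From s10 via epsilon: add s8.
No new states can be added; the closed set is {s0, s1, s4, s5, s7, s8, s9, s10, s12, s13}.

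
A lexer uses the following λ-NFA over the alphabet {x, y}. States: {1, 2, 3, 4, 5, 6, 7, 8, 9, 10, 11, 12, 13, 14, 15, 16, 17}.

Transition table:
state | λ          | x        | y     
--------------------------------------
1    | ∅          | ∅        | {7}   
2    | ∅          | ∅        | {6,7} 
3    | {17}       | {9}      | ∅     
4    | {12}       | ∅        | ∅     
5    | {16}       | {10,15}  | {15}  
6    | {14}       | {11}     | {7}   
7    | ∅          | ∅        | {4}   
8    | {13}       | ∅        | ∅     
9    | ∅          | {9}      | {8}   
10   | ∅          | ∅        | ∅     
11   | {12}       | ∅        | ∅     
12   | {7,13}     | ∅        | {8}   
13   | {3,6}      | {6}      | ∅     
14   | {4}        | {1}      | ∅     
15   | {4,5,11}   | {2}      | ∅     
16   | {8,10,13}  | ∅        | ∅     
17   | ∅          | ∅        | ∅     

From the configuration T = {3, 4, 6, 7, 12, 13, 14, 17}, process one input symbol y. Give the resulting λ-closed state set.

6 on y → {7}.
7 on y → {4}.
12 on y → {8}.
No y-transition from 3, 4, 13, 14, 17.
Union after reading y: {4, 7, 8}.
Now take the λ-closure:
From 4 via λ: add 12.
From 8 via λ: add 13.
From 13 via λ: add 3, 6.
From 3 via λ: add 17.
From 6 via λ: add 14.
No new states can be added; the closed set is {3, 4, 6, 7, 8, 12, 13, 14, 17}.

{3, 4, 6, 7, 8, 12, 13, 14, 17}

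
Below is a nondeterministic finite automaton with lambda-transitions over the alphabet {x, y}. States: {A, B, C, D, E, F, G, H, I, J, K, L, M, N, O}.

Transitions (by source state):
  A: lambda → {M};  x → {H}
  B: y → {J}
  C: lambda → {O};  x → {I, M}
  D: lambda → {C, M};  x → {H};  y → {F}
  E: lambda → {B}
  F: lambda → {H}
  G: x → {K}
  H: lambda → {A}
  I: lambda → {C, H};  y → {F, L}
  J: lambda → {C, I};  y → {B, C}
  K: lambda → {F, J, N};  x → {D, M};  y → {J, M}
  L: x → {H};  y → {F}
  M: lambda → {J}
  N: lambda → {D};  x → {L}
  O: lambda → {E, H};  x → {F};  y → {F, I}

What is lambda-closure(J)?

{A, B, C, E, H, I, J, M, O}

Start with {J}.
From J via lambda: add C, I.
From C via lambda: add O.
From I via lambda: add H.
From H via lambda: add A.
From O via lambda: add E.
From A via lambda: add M.
From E via lambda: add B.
No new states can be added; the closed set is {A, B, C, E, H, I, J, M, O}.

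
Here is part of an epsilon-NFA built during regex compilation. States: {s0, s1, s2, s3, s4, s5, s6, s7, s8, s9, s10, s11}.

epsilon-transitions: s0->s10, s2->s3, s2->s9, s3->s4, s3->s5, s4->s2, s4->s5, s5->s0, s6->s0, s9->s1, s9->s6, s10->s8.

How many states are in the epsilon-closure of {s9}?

6

Start with {s9}.
From s9 via epsilon: add s1, s6.
From s6 via epsilon: add s0.
From s0 via epsilon: add s10.
From s10 via epsilon: add s8.
epsilon-closure = {s0, s1, s6, s8, s9, s10}, which has 6 states.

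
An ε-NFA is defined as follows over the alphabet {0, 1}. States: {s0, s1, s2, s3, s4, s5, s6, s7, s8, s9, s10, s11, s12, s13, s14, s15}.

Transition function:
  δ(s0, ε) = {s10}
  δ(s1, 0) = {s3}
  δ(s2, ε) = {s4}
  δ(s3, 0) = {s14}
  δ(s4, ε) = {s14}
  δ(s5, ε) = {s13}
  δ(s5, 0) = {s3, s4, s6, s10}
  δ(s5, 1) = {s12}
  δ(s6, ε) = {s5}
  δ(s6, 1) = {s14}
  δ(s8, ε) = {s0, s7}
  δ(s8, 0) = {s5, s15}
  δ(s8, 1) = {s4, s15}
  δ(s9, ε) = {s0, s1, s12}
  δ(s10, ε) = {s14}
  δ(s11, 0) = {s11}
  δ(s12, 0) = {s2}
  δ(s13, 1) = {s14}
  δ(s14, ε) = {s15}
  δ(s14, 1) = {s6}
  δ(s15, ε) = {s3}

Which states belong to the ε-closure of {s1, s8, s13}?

Start with {s1, s8, s13}.
From s8 via ε: add s0, s7.
From s0 via ε: add s10.
From s10 via ε: add s14.
From s14 via ε: add s15.
From s15 via ε: add s3.
No new states can be added; the closed set is {s0, s1, s3, s7, s8, s10, s13, s14, s15}.

{s0, s1, s3, s7, s8, s10, s13, s14, s15}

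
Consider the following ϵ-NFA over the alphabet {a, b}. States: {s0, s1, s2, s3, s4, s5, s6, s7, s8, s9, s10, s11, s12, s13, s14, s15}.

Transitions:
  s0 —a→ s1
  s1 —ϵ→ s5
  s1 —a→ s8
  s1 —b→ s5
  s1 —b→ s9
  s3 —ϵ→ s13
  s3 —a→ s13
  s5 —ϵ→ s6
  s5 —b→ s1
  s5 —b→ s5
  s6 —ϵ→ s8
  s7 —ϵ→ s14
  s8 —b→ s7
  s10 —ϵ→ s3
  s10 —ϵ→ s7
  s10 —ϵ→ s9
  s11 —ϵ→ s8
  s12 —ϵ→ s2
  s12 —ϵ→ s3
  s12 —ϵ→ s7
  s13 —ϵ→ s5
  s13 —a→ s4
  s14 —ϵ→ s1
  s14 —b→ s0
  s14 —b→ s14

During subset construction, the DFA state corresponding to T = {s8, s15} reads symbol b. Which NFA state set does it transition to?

{s1, s5, s6, s7, s8, s14}

s8 on b → {s7}.
No b-transition from s15.
Union after reading b: {s7}.
Now take the ϵ-closure:
From s7 via ϵ: add s14.
From s14 via ϵ: add s1.
From s1 via ϵ: add s5.
From s5 via ϵ: add s6.
From s6 via ϵ: add s8.
No new states can be added; the closed set is {s1, s5, s6, s7, s8, s14}.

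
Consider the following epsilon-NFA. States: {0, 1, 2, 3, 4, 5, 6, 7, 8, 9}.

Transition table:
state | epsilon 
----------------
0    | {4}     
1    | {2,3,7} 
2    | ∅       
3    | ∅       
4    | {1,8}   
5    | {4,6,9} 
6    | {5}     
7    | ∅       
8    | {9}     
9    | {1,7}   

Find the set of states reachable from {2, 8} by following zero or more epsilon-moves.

Start with {2, 8}.
From 8 via epsilon: add 9.
From 9 via epsilon: add 1, 7.
From 1 via epsilon: add 3.
No new states can be added; the closed set is {1, 2, 3, 7, 8, 9}.

{1, 2, 3, 7, 8, 9}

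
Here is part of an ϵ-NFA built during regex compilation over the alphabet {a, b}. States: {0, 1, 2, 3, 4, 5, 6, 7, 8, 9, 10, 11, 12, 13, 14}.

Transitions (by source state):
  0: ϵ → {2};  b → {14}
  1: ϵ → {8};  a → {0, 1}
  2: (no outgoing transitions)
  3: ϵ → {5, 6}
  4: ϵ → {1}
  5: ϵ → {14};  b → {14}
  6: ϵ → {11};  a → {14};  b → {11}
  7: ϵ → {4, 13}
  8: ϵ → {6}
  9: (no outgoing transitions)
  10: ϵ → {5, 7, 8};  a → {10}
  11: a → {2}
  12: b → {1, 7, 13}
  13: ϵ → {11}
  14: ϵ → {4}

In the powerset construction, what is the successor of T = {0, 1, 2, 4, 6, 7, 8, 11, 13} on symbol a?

{0, 1, 2, 4, 6, 8, 11, 14}

1 on a → {0, 1}.
6 on a → {14}.
11 on a → {2}.
No a-transition from 0, 2, 4, 7, 8, 13.
Union after reading a: {0, 1, 2, 14}.
Now take the ϵ-closure:
From 1 via ϵ: add 8.
From 14 via ϵ: add 4.
From 8 via ϵ: add 6.
From 6 via ϵ: add 11.
No new states can be added; the closed set is {0, 1, 2, 4, 6, 8, 11, 14}.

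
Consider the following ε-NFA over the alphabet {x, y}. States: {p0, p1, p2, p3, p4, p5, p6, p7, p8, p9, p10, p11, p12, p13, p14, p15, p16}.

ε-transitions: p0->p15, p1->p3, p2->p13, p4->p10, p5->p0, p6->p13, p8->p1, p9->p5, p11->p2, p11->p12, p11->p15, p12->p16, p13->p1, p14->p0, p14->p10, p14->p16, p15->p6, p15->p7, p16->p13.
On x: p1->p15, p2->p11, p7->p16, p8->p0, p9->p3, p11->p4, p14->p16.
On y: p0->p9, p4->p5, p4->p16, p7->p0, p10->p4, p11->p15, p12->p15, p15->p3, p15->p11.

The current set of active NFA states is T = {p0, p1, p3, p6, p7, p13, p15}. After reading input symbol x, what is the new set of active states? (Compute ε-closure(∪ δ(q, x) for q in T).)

{p1, p3, p6, p7, p13, p15, p16}

p1 on x → {p15}.
p7 on x → {p16}.
No x-transition from p0, p3, p6, p13, p15.
Union after reading x: {p15, p16}.
Now take the ε-closure:
From p15 via ε: add p6, p7.
From p16 via ε: add p13.
From p13 via ε: add p1.
From p1 via ε: add p3.
No new states can be added; the closed set is {p1, p3, p6, p7, p13, p15, p16}.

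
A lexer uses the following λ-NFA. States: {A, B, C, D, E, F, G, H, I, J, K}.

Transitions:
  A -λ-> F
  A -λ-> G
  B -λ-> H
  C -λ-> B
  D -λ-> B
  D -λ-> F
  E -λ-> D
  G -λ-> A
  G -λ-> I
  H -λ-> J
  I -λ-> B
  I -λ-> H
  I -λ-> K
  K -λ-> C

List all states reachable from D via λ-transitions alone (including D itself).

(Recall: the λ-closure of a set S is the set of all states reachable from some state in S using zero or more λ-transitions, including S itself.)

{B, D, F, H, J}

Start with {D}.
From D via λ: add B, F.
From B via λ: add H.
From H via λ: add J.
No new states can be added; the closed set is {B, D, F, H, J}.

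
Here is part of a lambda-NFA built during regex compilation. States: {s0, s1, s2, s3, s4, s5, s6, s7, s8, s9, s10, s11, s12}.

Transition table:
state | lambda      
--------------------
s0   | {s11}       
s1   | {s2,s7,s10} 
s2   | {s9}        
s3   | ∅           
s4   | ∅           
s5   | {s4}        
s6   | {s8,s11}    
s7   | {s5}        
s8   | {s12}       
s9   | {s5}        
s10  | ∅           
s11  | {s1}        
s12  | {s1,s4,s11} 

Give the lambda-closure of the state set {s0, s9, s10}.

Start with {s0, s9, s10}.
From s0 via lambda: add s11.
From s9 via lambda: add s5.
From s5 via lambda: add s4.
From s11 via lambda: add s1.
From s1 via lambda: add s2, s7.
No new states can be added; the closed set is {s0, s1, s2, s4, s5, s7, s9, s10, s11}.

{s0, s1, s2, s4, s5, s7, s9, s10, s11}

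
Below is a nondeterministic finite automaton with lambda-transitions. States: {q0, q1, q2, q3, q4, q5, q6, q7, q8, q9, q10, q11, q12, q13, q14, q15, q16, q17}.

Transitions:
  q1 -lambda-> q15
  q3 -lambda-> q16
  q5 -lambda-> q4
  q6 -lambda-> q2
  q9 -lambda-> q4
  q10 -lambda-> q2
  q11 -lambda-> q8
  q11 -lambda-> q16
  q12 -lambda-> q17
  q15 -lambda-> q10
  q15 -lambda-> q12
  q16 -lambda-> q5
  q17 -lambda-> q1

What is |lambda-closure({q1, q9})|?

Start with {q1, q9}.
From q1 via lambda: add q15.
From q9 via lambda: add q4.
From q15 via lambda: add q10, q12.
From q10 via lambda: add q2.
From q12 via lambda: add q17.
lambda-closure = {q1, q2, q4, q9, q10, q12, q15, q17}, which has 8 states.

8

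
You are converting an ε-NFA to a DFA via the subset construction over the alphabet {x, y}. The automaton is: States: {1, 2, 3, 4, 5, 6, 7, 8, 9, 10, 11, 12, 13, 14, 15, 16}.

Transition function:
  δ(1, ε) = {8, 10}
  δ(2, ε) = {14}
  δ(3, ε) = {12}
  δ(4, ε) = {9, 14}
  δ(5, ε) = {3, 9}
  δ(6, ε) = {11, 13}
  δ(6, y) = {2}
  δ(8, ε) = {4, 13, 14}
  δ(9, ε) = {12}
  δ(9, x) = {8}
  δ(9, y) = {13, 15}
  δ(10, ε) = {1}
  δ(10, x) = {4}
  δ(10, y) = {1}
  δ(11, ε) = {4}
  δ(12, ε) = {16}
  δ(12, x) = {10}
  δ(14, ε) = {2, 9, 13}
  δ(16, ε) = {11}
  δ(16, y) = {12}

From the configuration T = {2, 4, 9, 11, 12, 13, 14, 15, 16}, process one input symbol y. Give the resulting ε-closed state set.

9 on y → {13, 15}.
16 on y → {12}.
No y-transition from 2, 4, 11, 12, 13, 14, 15.
Union after reading y: {12, 13, 15}.
Now take the ε-closure:
From 12 via ε: add 16.
From 16 via ε: add 11.
From 11 via ε: add 4.
From 4 via ε: add 9, 14.
From 14 via ε: add 2.
No new states can be added; the closed set is {2, 4, 9, 11, 12, 13, 14, 15, 16}.

{2, 4, 9, 11, 12, 13, 14, 15, 16}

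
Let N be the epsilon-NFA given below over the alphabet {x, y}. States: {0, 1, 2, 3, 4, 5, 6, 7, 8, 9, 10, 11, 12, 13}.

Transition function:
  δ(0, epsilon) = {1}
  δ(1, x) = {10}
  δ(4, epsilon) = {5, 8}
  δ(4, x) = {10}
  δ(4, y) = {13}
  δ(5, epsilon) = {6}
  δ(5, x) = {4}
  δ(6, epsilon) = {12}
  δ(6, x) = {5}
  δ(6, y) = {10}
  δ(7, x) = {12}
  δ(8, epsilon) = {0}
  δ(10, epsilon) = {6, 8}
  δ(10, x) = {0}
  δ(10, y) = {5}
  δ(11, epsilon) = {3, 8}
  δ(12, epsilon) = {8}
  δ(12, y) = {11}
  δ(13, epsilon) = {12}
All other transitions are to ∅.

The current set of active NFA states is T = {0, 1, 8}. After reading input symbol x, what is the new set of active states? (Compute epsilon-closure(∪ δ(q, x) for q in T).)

{0, 1, 6, 8, 10, 12}

1 on x → {10}.
No x-transition from 0, 8.
Union after reading x: {10}.
Now take the epsilon-closure:
From 10 via epsilon: add 6, 8.
From 6 via epsilon: add 12.
From 8 via epsilon: add 0.
From 0 via epsilon: add 1.
No new states can be added; the closed set is {0, 1, 6, 8, 10, 12}.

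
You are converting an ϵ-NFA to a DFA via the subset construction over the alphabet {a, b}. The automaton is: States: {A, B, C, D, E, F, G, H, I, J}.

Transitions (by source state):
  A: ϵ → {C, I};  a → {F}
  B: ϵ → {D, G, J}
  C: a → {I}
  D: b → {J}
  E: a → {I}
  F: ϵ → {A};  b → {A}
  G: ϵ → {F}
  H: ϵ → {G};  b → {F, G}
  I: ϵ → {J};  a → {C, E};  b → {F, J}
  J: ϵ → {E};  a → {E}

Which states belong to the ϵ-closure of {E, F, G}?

{A, C, E, F, G, I, J}

Start with {E, F, G}.
From F via ϵ: add A.
From A via ϵ: add C, I.
From I via ϵ: add J.
No new states can be added; the closed set is {A, C, E, F, G, I, J}.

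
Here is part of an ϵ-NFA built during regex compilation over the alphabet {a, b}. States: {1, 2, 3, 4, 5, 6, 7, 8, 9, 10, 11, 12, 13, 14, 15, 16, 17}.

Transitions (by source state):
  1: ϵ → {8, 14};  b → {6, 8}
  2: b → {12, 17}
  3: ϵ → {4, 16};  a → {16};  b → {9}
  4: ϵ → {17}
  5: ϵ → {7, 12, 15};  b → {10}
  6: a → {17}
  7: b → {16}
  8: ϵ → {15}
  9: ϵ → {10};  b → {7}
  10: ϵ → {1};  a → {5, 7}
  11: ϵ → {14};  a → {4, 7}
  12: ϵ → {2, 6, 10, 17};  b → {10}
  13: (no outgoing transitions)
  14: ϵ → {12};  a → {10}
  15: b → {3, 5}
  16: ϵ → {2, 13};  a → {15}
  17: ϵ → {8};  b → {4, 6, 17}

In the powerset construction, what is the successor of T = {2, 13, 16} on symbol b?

2 on b → {12, 17}.
No b-transition from 13, 16.
Union after reading b: {12, 17}.
Now take the ϵ-closure:
From 12 via ϵ: add 2, 6, 10.
From 17 via ϵ: add 8.
From 8 via ϵ: add 15.
From 10 via ϵ: add 1.
From 1 via ϵ: add 14.
No new states can be added; the closed set is {1, 2, 6, 8, 10, 12, 14, 15, 17}.

{1, 2, 6, 8, 10, 12, 14, 15, 17}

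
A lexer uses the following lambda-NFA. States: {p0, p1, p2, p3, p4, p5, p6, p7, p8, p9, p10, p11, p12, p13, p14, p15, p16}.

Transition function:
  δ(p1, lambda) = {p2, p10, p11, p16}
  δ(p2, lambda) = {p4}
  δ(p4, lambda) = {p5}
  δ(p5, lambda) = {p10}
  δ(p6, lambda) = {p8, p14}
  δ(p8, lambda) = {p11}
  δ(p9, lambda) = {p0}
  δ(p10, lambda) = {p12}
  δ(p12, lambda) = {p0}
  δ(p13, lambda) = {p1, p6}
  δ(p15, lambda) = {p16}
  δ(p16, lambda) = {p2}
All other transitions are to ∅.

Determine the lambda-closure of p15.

Start with {p15}.
From p15 via lambda: add p16.
From p16 via lambda: add p2.
From p2 via lambda: add p4.
From p4 via lambda: add p5.
From p5 via lambda: add p10.
From p10 via lambda: add p12.
From p12 via lambda: add p0.
No new states can be added; the closed set is {p0, p2, p4, p5, p10, p12, p15, p16}.

{p0, p2, p4, p5, p10, p12, p15, p16}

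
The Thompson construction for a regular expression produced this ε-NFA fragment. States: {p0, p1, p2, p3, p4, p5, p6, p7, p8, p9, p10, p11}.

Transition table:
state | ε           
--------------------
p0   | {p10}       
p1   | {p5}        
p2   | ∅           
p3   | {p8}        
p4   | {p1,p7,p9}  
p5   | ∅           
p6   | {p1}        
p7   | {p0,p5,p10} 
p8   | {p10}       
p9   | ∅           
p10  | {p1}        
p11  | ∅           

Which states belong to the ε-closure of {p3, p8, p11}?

{p1, p3, p5, p8, p10, p11}

Start with {p3, p8, p11}.
From p8 via ε: add p10.
From p10 via ε: add p1.
From p1 via ε: add p5.
No new states can be added; the closed set is {p1, p3, p5, p8, p10, p11}.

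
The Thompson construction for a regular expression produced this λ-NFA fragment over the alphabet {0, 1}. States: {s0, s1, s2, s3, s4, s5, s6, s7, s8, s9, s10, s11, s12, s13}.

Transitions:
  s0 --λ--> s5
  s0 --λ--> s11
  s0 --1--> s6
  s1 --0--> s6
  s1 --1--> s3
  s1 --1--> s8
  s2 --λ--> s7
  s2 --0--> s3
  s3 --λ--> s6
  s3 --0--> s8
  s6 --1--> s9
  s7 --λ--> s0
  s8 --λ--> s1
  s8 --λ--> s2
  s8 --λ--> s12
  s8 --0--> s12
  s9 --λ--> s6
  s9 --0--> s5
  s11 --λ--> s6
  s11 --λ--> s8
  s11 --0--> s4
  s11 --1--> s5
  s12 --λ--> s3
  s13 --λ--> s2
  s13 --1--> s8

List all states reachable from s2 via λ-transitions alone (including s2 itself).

{s0, s1, s2, s3, s5, s6, s7, s8, s11, s12}

Start with {s2}.
From s2 via λ: add s7.
From s7 via λ: add s0.
From s0 via λ: add s5, s11.
From s11 via λ: add s6, s8.
From s8 via λ: add s1, s12.
From s12 via λ: add s3.
No new states can be added; the closed set is {s0, s1, s2, s3, s5, s6, s7, s8, s11, s12}.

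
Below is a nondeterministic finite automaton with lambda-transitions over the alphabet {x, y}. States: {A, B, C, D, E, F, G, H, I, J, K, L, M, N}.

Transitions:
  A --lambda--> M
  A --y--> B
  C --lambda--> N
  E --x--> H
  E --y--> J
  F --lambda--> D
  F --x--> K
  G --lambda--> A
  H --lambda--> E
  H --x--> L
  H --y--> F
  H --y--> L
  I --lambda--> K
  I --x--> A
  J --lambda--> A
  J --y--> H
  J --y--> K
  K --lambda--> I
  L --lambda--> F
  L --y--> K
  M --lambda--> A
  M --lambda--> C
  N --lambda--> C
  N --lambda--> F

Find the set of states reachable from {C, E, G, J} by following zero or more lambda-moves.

{A, C, D, E, F, G, J, M, N}

Start with {C, E, G, J}.
From C via lambda: add N.
From G via lambda: add A.
From A via lambda: add M.
From N via lambda: add F.
From F via lambda: add D.
No new states can be added; the closed set is {A, C, D, E, F, G, J, M, N}.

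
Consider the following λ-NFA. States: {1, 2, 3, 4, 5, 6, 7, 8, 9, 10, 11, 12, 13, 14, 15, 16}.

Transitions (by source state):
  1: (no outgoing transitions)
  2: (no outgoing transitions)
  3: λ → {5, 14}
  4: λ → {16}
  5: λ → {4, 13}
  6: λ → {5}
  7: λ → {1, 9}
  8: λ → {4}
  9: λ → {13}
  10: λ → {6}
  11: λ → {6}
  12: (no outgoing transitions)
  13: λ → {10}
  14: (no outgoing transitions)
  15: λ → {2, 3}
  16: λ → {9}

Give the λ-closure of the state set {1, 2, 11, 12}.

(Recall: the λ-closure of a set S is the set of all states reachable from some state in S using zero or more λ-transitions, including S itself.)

Start with {1, 2, 11, 12}.
From 11 via λ: add 6.
From 6 via λ: add 5.
From 5 via λ: add 4, 13.
From 4 via λ: add 16.
From 13 via λ: add 10.
From 16 via λ: add 9.
No new states can be added; the closed set is {1, 2, 4, 5, 6, 9, 10, 11, 12, 13, 16}.

{1, 2, 4, 5, 6, 9, 10, 11, 12, 13, 16}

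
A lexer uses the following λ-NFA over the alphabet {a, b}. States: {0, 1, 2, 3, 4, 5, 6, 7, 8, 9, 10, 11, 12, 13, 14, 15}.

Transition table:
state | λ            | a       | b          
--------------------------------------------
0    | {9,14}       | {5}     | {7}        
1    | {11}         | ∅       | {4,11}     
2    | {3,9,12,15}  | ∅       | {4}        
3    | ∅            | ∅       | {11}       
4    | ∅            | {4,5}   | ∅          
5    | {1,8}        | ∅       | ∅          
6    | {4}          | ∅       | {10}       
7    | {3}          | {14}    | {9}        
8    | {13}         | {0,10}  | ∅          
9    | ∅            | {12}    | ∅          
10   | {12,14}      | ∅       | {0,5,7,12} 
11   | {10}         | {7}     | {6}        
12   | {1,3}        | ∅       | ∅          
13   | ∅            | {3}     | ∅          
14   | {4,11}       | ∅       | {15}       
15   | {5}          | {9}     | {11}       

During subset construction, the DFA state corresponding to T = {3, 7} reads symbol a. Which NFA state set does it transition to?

{1, 3, 4, 10, 11, 12, 14}

7 on a → {14}.
No a-transition from 3.
Union after reading a: {14}.
Now take the λ-closure:
From 14 via λ: add 4, 11.
From 11 via λ: add 10.
From 10 via λ: add 12.
From 12 via λ: add 1, 3.
No new states can be added; the closed set is {1, 3, 4, 10, 11, 12, 14}.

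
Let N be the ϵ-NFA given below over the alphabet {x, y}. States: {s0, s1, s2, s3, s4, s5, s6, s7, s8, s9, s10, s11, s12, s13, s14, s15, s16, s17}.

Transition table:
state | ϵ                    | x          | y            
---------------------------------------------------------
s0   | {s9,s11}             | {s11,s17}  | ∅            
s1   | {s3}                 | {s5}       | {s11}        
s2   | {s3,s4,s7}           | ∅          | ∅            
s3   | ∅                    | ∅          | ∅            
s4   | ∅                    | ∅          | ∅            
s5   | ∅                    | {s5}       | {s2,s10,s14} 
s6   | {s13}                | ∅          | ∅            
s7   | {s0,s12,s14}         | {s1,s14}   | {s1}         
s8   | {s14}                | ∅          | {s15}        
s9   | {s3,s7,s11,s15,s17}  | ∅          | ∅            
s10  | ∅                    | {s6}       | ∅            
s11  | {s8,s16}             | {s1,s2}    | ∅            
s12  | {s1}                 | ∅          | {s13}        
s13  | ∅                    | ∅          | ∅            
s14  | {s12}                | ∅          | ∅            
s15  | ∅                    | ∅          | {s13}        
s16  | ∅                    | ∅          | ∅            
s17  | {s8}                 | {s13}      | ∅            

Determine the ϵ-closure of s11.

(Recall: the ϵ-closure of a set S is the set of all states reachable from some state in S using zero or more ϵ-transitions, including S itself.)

{s1, s3, s8, s11, s12, s14, s16}

Start with {s11}.
From s11 via ϵ: add s8, s16.
From s8 via ϵ: add s14.
From s14 via ϵ: add s12.
From s12 via ϵ: add s1.
From s1 via ϵ: add s3.
No new states can be added; the closed set is {s1, s3, s8, s11, s12, s14, s16}.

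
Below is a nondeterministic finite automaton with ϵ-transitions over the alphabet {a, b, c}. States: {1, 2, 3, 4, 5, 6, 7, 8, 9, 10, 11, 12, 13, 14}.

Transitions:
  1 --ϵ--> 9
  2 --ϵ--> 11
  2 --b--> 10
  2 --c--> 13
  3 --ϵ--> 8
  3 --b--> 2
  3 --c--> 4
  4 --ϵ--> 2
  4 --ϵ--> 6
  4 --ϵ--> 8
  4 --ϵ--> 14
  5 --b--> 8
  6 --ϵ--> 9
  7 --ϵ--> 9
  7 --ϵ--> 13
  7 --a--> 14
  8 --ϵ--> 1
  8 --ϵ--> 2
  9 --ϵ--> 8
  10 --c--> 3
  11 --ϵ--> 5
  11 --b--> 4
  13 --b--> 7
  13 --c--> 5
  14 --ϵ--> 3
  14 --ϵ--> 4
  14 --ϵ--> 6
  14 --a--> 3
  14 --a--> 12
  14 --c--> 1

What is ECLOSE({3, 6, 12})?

{1, 2, 3, 5, 6, 8, 9, 11, 12}

Start with {3, 6, 12}.
From 3 via ϵ: add 8.
From 6 via ϵ: add 9.
From 8 via ϵ: add 1, 2.
From 2 via ϵ: add 11.
From 11 via ϵ: add 5.
No new states can be added; the closed set is {1, 2, 3, 5, 6, 8, 9, 11, 12}.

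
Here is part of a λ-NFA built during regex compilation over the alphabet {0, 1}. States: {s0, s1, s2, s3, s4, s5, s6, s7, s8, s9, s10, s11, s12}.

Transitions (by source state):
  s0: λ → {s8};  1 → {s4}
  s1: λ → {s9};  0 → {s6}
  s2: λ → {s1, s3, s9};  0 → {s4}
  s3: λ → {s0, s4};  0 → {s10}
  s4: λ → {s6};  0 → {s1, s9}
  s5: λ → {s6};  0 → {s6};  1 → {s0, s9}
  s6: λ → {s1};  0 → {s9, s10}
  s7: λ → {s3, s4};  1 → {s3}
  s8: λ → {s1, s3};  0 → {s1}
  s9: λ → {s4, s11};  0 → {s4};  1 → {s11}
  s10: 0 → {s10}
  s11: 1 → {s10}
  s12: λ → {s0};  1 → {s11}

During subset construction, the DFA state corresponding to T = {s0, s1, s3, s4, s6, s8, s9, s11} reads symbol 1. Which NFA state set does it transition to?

s0 on 1 → {s4}.
s9 on 1 → {s11}.
s11 on 1 → {s10}.
No 1-transition from s1, s3, s4, s6, s8.
Union after reading 1: {s4, s10, s11}.
Now take the λ-closure:
From s4 via λ: add s6.
From s6 via λ: add s1.
From s1 via λ: add s9.
No new states can be added; the closed set is {s1, s4, s6, s9, s10, s11}.

{s1, s4, s6, s9, s10, s11}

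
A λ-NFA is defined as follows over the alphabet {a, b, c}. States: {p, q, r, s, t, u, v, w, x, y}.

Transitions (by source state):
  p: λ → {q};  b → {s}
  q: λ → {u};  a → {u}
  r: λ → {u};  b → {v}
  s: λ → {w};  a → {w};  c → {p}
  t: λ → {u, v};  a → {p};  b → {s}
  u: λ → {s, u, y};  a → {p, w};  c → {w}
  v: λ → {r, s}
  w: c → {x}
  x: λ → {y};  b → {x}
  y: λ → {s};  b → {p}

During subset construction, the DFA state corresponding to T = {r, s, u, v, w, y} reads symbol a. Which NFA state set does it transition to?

{p, q, s, u, w, y}

s on a → {w}.
u on a → {p, w}.
No a-transition from r, v, w, y.
Union after reading a: {p, w}.
Now take the λ-closure:
From p via λ: add q.
From q via λ: add u.
From u via λ: add s, y.
No new states can be added; the closed set is {p, q, s, u, w, y}.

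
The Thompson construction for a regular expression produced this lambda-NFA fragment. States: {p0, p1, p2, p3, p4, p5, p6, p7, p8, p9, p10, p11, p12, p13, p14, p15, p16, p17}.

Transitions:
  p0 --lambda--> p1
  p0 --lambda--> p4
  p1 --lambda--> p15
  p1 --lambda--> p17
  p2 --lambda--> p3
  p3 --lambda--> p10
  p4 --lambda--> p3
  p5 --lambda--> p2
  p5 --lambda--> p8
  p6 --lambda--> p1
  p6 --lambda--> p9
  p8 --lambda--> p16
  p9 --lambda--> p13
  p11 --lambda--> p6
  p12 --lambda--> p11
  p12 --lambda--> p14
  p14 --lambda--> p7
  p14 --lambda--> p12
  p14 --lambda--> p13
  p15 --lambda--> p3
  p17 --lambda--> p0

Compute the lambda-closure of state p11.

{p0, p1, p3, p4, p6, p9, p10, p11, p13, p15, p17}

Start with {p11}.
From p11 via lambda: add p6.
From p6 via lambda: add p1, p9.
From p1 via lambda: add p15, p17.
From p9 via lambda: add p13.
From p15 via lambda: add p3.
From p17 via lambda: add p0.
From p0 via lambda: add p4.
From p3 via lambda: add p10.
No new states can be added; the closed set is {p0, p1, p3, p4, p6, p9, p10, p11, p13, p15, p17}.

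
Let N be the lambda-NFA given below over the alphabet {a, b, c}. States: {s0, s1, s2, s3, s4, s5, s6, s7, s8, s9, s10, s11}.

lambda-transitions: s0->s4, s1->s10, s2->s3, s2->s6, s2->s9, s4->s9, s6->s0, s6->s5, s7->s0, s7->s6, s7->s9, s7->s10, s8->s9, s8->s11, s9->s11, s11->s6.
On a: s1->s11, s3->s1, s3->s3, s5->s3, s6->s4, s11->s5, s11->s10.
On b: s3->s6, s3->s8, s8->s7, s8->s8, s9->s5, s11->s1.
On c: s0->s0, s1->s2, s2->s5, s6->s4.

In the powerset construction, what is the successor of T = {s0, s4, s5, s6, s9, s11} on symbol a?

{s0, s3, s4, s5, s6, s9, s10, s11}

s5 on a → {s3}.
s6 on a → {s4}.
s11 on a → {s5, s10}.
No a-transition from s0, s4, s9.
Union after reading a: {s3, s4, s5, s10}.
Now take the lambda-closure:
From s4 via lambda: add s9.
From s9 via lambda: add s11.
From s11 via lambda: add s6.
From s6 via lambda: add s0.
No new states can be added; the closed set is {s0, s3, s4, s5, s6, s9, s10, s11}.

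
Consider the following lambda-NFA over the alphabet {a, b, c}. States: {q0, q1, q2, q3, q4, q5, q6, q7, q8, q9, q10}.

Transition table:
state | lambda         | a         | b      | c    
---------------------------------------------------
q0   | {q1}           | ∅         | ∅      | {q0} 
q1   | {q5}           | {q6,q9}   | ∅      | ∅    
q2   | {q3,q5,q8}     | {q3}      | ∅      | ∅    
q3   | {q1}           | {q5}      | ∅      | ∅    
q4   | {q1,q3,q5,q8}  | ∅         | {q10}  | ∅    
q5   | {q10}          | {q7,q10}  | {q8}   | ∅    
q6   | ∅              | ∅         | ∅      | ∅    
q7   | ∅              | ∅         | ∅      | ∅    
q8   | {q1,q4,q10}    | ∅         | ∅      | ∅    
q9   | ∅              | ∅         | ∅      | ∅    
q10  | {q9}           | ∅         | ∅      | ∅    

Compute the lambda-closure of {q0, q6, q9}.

{q0, q1, q5, q6, q9, q10}

Start with {q0, q6, q9}.
From q0 via lambda: add q1.
From q1 via lambda: add q5.
From q5 via lambda: add q10.
No new states can be added; the closed set is {q0, q1, q5, q6, q9, q10}.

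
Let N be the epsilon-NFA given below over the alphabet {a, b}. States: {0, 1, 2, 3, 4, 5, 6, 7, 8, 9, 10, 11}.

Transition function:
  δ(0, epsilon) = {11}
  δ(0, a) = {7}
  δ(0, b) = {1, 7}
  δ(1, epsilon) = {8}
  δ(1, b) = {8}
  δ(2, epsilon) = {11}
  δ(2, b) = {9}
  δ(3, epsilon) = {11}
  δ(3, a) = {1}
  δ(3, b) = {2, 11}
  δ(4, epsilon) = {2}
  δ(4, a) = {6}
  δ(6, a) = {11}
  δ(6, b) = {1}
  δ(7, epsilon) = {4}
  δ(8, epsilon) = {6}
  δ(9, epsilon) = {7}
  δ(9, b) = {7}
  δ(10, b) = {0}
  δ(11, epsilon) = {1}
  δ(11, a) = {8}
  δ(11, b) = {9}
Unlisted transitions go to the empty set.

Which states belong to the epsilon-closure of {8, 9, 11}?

{1, 2, 4, 6, 7, 8, 9, 11}

Start with {8, 9, 11}.
From 8 via epsilon: add 6.
From 9 via epsilon: add 7.
From 11 via epsilon: add 1.
From 7 via epsilon: add 4.
From 4 via epsilon: add 2.
No new states can be added; the closed set is {1, 2, 4, 6, 7, 8, 9, 11}.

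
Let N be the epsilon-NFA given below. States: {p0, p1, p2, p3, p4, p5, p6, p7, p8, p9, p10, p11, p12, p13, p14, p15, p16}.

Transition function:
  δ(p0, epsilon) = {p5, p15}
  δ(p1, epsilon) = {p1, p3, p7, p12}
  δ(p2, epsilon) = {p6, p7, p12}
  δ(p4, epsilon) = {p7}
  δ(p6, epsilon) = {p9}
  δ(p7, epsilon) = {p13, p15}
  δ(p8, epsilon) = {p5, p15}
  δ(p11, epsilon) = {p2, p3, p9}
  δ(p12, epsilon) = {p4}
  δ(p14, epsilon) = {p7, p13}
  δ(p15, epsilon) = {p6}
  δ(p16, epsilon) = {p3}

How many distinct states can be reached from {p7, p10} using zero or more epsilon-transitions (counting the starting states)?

6

Start with {p7, p10}.
From p7 via epsilon: add p13, p15.
From p15 via epsilon: add p6.
From p6 via epsilon: add p9.
epsilon-closure = {p6, p7, p9, p10, p13, p15}, which has 6 states.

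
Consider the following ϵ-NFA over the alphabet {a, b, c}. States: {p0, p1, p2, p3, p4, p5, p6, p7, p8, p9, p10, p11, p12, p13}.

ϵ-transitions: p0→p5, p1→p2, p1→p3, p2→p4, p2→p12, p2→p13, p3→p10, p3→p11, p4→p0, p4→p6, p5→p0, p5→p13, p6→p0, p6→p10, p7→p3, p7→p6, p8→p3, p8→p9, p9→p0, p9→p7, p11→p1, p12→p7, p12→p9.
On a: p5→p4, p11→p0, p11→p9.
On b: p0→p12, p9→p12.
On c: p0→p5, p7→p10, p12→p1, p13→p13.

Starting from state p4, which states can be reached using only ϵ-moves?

{p0, p4, p5, p6, p10, p13}

Start with {p4}.
From p4 via ϵ: add p0, p6.
From p0 via ϵ: add p5.
From p6 via ϵ: add p10.
From p5 via ϵ: add p13.
No new states can be added; the closed set is {p0, p4, p5, p6, p10, p13}.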